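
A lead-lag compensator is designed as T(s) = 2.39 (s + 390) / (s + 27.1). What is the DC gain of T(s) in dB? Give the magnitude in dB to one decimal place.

30.7 dB

T(0) = 2.39 × 390 / 27.1 = 34.395
20 log₁₀(34.395) = 30.73 dB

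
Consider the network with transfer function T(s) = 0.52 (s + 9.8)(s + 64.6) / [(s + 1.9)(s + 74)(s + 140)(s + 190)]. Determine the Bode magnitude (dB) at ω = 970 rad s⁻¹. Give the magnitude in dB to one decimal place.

-125.4 dB

|j970 + 9.8| = √(970² + 9.8²) = 970
|j970 + 64.6| = √(970² + 64.6²) = 972.1
|j970 + 1.9| = √(970² + 1.9²) = 970
|j970 + 74| = √(970² + 74²) = 972.8
|j970 + 140| = √(970² + 140²) = 980.1
|j970 + 190| = √(970² + 190²) = 988.4
|T(j970)| = 0.52 × 970 × 972.1 / (970 × 972.8 × 980.1 × 988.4) = 5.3645e-07
20 log₁₀(5.3645e-07) = -125.41 dB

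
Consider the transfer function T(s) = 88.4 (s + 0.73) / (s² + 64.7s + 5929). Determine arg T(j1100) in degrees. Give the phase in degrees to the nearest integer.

-87 deg

∠(j1100 + 0.73) = arctan(1100/0.73) = 89.96°
∠[(j1100)² + 64.7(j1100) + 5929] = ∠[-1.2041e+06 + j71170] = 176.62°
∠T(j1100) = 89.96° − 176.62° = -86.66°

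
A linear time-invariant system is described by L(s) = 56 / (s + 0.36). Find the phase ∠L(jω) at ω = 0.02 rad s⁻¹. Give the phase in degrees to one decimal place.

∠(j0.02 + 0.36) = arctan(0.02/0.36) = 3.18°
∠L(j0.02) = −3.18° = -3.18°

-3.2°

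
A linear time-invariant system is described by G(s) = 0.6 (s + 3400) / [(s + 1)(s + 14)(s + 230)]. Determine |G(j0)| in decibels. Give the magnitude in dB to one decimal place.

-4.0 dB

G(0) = 0.6 × 3400 / (1 × 14 × 230) = 0.63354
20 log₁₀(0.63354) = -3.96 dB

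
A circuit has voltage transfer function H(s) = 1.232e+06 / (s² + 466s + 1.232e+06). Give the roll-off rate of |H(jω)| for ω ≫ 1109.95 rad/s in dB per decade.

With 0 zeros and 2 poles, the high-frequency asymptotic slope is 20 × (0 − 2) = -40 dB/decade.

-40 dB/decade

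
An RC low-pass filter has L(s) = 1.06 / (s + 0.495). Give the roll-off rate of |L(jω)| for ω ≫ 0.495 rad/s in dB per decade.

-20 dB/decade

With 0 zeros and 1 pole, the high-frequency asymptotic slope is 20 × (0 − 1) = -20 dB/decade.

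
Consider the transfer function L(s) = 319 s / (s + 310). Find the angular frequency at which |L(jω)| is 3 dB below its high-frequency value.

310 rad/sec

For a single-pole high-pass, the −3 dB point is at the pole: ω = 310 rad/sec.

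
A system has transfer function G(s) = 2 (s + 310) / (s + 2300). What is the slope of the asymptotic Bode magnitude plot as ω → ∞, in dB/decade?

0 dB/decade

With 1 zero and 1 pole, the high-frequency asymptotic slope is 20 × (1 − 1) = 0 dB/decade.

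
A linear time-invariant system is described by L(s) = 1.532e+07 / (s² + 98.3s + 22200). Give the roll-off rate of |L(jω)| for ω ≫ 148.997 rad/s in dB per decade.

With 0 zeros and 2 poles, the high-frequency asymptotic slope is 20 × (0 − 2) = -40 dB/decade.

-40 dB/decade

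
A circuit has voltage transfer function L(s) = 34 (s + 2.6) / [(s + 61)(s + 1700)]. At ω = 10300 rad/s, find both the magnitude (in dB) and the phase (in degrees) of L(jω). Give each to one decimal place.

|j10300 + 2.6| = √(10300² + 2.6²) = 1.03e+04
|j10300 + 61| = √(10300² + 61²) = 1.03e+04
|j10300 + 1700| = √(10300² + 1700²) = 1.044e+04
|L(j10300)| = 34 × 1.03e+04 / (1.03e+04 × 1.044e+04) = 0.0032569
20 log₁₀(0.0032569) = -49.74 dB
∠(j10300 + 2.6) = arctan(10300/2.6) = 89.99°
∠(j10300 + 61) = arctan(10300/61) = 89.66°
∠(j10300 + 1700) = arctan(10300/1700) = 80.63°
∠L(j10300) = 89.99° − (89.66° + 80.63°) = -80.30°

|L| = -49.7 dB, ∠L = -80.3 deg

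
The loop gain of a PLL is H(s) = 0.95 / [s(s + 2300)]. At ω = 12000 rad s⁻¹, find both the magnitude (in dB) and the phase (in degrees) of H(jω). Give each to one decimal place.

|j12000 + 2300| = √(12000² + 2300²) = 1.222e+04
|j12000| = 1.2e+04
|H(j12000)| = 0.95 / (1.222e+04 × 1.2e+04) = 6.4793e-09
20 log₁₀(6.4793e-09) = -163.77 dB
∠(j12000 + 2300) = arctan(12000/2300) = 79.15°
∠(j12000) = 90.00°
∠H(j12000) = − (79.15° + 90.00°) = -169.15°

|H| = -163.8 dB, ∠H = -169.1°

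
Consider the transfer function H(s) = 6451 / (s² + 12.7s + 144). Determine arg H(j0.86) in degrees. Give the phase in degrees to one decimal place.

∠[(j0.86)² + 12.7(j0.86) + 144] = ∠[143.26 + j10.922] = 4.36°
∠H(j0.86) = −4.36° = -4.36°

-4.4 deg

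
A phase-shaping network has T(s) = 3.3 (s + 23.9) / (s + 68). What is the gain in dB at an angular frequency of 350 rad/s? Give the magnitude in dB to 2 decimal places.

|j350 + 23.9| = √(350² + 23.9²) = 350.8
|j350 + 68| = √(350² + 68²) = 356.5
|T(j350)| = 3.3 × 350.8 / 356.5 = 3.247
20 log₁₀(3.247) = 10.230 dB

10.23 dB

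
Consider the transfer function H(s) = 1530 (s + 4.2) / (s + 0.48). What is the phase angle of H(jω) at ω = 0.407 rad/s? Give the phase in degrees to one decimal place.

-34.8 deg

∠(j0.407 + 4.2) = arctan(0.407/4.2) = 5.53°
∠(j0.407 + 0.48) = arctan(0.407/0.48) = 40.30°
∠H(j0.407) = 5.53° − 40.30° = -34.76°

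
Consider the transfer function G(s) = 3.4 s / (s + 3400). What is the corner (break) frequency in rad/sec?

3400 rad/sec

The single real pole at s = −3400 gives a corner at ω = 3400 rad/sec.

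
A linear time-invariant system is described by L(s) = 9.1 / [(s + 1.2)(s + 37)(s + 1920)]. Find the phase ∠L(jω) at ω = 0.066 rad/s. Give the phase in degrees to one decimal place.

-3.3°

∠(j0.066 + 1.2) = arctan(0.066/1.2) = 3.15°
∠(j0.066 + 37) = arctan(0.066/37) = 0.10°
∠(j0.066 + 1920) = arctan(0.066/1920) = 0.00°
∠L(j0.066) = − (3.15° + 0.10° + 0.00°) = -3.25°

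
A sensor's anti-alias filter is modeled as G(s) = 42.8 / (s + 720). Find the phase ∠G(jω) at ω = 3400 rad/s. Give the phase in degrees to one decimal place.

∠(j3400 + 720) = arctan(3400/720) = 78.04°
∠G(j3400) = −78.04° = -78.04°

-78.0°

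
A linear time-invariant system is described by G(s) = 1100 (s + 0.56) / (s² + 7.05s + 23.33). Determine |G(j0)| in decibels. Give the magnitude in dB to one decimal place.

28.4 dB

G(0) = 1100 × 0.56 / 23.33 = 26.404
20 log₁₀(26.404) = 28.43 dB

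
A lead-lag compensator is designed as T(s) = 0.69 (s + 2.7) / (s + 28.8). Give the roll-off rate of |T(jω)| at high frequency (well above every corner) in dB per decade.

0 dB/decade

With 1 zero and 1 pole, the high-frequency asymptotic slope is 20 × (1 − 1) = 0 dB/decade.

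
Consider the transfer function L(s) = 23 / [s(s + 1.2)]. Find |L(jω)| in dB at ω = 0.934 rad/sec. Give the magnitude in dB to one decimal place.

|j0.934 + 1.2| = √(0.934² + 1.2²) = 1.521
|j0.934| = 0.934
|L(j0.934)| = 23 / (1.521 × 0.934) = 16.194
20 log₁₀(16.194) = 24.19 dB

24.2 dB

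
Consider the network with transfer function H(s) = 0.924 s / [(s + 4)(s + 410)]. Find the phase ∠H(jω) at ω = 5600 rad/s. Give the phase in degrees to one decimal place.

-85.8°

∠(j5600) = 90.00°
∠(j5600 + 4) = arctan(5600/4) = 89.96°
∠(j5600 + 410) = arctan(5600/410) = 85.81°
∠H(j5600) = 90.00° − (89.96° + 85.81°) = -85.77°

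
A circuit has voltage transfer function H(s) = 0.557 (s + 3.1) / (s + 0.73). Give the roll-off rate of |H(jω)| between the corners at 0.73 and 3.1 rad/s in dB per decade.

In this band the factors already past their corner are: pole at 0.73; net slope = -20 dB/decade.

-20 dB/decade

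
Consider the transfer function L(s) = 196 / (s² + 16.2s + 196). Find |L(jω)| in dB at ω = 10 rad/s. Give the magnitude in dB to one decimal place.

0.3 dB

|(j10)² + 16.2(j10) + 196| = |96 + j162| = 188.3
|L(j10)| = 196 / 188.3 = 1.0408
20 log₁₀(1.0408) = 0.35 dB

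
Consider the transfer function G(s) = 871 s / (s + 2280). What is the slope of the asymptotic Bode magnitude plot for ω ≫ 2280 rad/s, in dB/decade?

With 1 zero and 1 pole, the high-frequency asymptotic slope is 20 × (1 − 1) = 0 dB/decade.

0 dB/decade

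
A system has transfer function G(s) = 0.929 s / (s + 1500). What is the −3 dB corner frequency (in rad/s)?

For a single-pole high-pass, the −3 dB point is at the pole: ω = 1500 rad/s.

1500 rad/s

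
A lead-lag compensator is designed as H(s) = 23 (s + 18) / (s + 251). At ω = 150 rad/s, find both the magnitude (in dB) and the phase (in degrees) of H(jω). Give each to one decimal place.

|j150 + 18| = √(150² + 18²) = 151.1
|j150 + 251| = √(150² + 251²) = 292.4
|H(j150)| = 23 × 151.1 / 292.4 = 11.883
20 log₁₀(11.883) = 21.50 dB
∠(j150 + 18) = arctan(150/18) = 83.16°
∠(j150 + 251) = arctan(150/251) = 30.86°
∠H(j150) = 83.16° − 30.86° = 52.29°

|H| = 21.5 dB, ∠H = 52.3°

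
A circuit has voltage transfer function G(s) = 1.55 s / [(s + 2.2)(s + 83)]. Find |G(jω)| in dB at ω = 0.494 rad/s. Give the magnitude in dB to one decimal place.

-47.8 dB

|j0.494| = 0.494
|j0.494 + 2.2| = √(0.494² + 2.2²) = 2.255
|j0.494 + 83| = √(0.494² + 83²) = 83
|G(j0.494)| = 1.55 × 0.494 / (2.255 × 83) = 0.0040914
20 log₁₀(0.0040914) = -47.76 dB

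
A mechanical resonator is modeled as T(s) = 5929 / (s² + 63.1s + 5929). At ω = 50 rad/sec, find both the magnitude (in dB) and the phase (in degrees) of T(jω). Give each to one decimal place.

|T| = 2.1 dB, ∠T = -42.6°

|(j50)² + 63.1(j50) + 5929| = |3429 + j3155| = 4660
|T(j50)| = 5929 / 4660 = 1.2724
20 log₁₀(1.2724) = 2.09 dB
∠[(j50)² + 63.1(j50) + 5929] = ∠[3429 + j3155] = 42.62°
∠T(j50) = −42.62° = -42.62°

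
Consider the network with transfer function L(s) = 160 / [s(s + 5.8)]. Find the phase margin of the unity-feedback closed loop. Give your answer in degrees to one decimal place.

25.8°

Gain crossover: |L(jω)| = 1 at ω ≈ 12 rad/s.
∠L(j12) = −90° − arctan(12/5.8) ≈ -154.21°
PM = 180° + (-154.21°) = 25.79°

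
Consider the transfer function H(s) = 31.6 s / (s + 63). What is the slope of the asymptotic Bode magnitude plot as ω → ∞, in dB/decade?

0 dB/decade

With 1 zero and 1 pole, the high-frequency asymptotic slope is 20 × (1 − 1) = 0 dB/decade.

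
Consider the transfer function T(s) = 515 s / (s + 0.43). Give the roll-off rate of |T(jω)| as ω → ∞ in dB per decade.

With 1 zero and 1 pole, the high-frequency asymptotic slope is 20 × (1 − 1) = 0 dB/decade.

0 dB/decade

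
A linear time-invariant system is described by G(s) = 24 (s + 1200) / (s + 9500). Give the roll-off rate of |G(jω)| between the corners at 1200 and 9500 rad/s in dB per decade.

20 dB/decade

In this band the factors already past their corner are: zero at 1200; net slope = 20 dB/decade.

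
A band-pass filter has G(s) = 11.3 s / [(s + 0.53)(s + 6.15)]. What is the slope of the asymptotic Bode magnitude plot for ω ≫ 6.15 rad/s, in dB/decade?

-20 dB/decade

With 1 zero and 2 poles, the high-frequency asymptotic slope is 20 × (1 − 2) = -20 dB/decade.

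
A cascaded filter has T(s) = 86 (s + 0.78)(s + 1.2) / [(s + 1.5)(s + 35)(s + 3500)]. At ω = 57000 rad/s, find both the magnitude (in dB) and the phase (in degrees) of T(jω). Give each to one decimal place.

|T| = -56.4 dB, ∠T = -86.5°

|j57000 + 0.78| = √(57000² + 0.78²) = 5.7e+04
|j57000 + 1.2| = √(57000² + 1.2²) = 5.7e+04
|j57000 + 1.5| = √(57000² + 1.5²) = 5.7e+04
|j57000 + 35| = √(57000² + 35²) = 5.7e+04
|j57000 + 3500| = √(57000² + 3500²) = 5.711e+04
|T(j57000)| = 86 × 5.7e+04 × 5.7e+04 / (5.7e+04 × 5.7e+04 × 5.711e+04) = 0.0015059
20 log₁₀(0.0015059) = -56.44 dB
∠(j57000 + 0.78) = arctan(57000/0.78) = 90.00°
∠(j57000 + 1.2) = arctan(57000/1.2) = 90.00°
∠(j57000 + 1.5) = arctan(57000/1.5) = 90.00°
∠(j57000 + 35) = arctan(57000/35) = 89.96°
∠(j57000 + 3500) = arctan(57000/3500) = 86.49°
∠T(j57000) = 90.00° + 90.00° − (90.00° + 89.96° + 86.49°) = -86.45°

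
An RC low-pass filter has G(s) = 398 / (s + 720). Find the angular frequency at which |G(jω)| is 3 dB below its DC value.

720 rad s⁻¹

For a single-pole low-pass, the −3 dB point is at the pole: ω = 720 rad s⁻¹.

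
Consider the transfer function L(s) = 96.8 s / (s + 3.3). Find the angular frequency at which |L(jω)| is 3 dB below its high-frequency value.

3.3 rad/s

For a single-pole high-pass, the −3 dB point is at the pole: ω = 3.3 rad/s.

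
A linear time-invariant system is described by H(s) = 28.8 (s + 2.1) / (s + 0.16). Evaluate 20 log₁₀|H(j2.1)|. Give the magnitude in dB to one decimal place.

|j2.1 + 2.1| = √(2.1² + 2.1²) = 2.97
|j2.1 + 0.16| = √(2.1² + 0.16²) = 2.106
|H(j2.1)| = 28.8 × 2.97 / 2.106 = 40.612
20 log₁₀(40.612) = 32.17 dB

32.2 dB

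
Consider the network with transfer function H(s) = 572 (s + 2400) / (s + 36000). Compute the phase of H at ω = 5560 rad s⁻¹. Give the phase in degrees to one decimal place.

∠(j5560 + 2400) = arctan(5560/2400) = 66.65°
∠(j5560 + 36000) = arctan(5560/36000) = 8.78°
∠H(j5560) = 66.65° − 8.78° = 57.87°

57.9°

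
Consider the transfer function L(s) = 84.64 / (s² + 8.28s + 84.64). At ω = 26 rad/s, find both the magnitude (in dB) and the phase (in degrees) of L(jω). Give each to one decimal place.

|L| = -17.4 dB, ∠L = -160.0°

|(j26)² + 8.28(j26) + 84.64| = |-591.36 + j215.28| = 629.3
|L(j26)| = 84.64 / 629.3 = 0.13449
20 log₁₀(0.13449) = -17.43 dB
∠[(j26)² + 8.28(j26) + 84.64] = ∠[-591.36 + j215.28] = 160.00°
∠L(j26) = −160.00° = -160.00°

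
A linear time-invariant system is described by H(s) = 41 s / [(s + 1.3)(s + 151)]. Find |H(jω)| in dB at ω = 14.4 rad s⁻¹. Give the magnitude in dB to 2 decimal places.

-11.40 dB

|j14.4| = 14.4
|j14.4 + 1.3| = √(14.4² + 1.3²) = 14.46
|j14.4 + 151| = √(14.4² + 151²) = 151.7
|H(j14.4)| = 41 × 14.4 / (14.46 × 151.7) = 0.2692
20 log₁₀(0.2692) = -11.398 dB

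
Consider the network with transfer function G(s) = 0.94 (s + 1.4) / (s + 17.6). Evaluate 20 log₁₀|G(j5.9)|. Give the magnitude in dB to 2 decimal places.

-10.26 dB

|j5.9 + 1.4| = √(5.9² + 1.4²) = 6.064
|j5.9 + 17.6| = √(5.9² + 17.6²) = 18.56
|G(j5.9)| = 0.94 × 6.064 / 18.56 = 0.30707
20 log₁₀(0.30707) = -10.255 dB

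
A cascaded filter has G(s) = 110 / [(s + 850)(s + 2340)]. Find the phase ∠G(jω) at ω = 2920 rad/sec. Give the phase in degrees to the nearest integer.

∠(j2920 + 850) = arctan(2920/850) = 73.77°
∠(j2920 + 2340) = arctan(2920/2340) = 51.29°
∠G(j2920) = − (73.77° + 51.29°) = -125.06°

-125 deg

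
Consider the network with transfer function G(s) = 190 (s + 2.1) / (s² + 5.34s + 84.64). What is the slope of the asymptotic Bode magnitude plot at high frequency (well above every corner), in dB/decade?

-20 dB/decade

With 1 zero and 2 poles, the high-frequency asymptotic slope is 20 × (1 − 2) = -20 dB/decade.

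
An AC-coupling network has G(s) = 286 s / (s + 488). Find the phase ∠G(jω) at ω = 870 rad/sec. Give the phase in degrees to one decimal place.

29.3°

∠(j870) = 90.00°
∠(j870 + 488) = arctan(870/488) = 60.71°
∠G(j870) = 90.00° − 60.71° = 29.29°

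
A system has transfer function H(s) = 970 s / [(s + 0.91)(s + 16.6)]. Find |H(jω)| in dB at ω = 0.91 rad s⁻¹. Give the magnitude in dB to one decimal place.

32.3 dB

|j0.91| = 0.91
|j0.91 + 0.91| = √(0.91² + 0.91²) = 1.287
|j0.91 + 16.6| = √(0.91² + 16.6²) = 16.62
|H(j0.91)| = 970 × 0.91 / (1.287 × 16.62) = 41.257
20 log₁₀(41.257) = 32.31 dB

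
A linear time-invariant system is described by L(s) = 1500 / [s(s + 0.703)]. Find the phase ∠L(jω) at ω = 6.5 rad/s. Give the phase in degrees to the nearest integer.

∠(j6.5 + 0.703) = arctan(6.5/0.703) = 83.83°
∠(j6.5) = 90.00°
∠L(j6.5) = − (83.83° + 90.00°) = -173.83°

-174 deg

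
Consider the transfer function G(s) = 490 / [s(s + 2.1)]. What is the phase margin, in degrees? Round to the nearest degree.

Gain crossover: |G(jω)| = 1 at ω ≈ 22.1 rad/s.
∠G(j22.1) = −90° − arctan(22.1/2.1) ≈ -174.57°
PM = 180° + (-174.57°) = 5.43°

5°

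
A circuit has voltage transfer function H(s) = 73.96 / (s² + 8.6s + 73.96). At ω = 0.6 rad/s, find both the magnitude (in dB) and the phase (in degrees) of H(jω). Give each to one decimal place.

|(j0.6)² + 8.6(j0.6) + 73.96| = |73.6 + j5.16| = 73.78
|H(j0.6)| = 73.96 / 73.78 = 1.0024
20 log₁₀(1.0024) = 0.02 dB
∠[(j0.6)² + 8.6(j0.6) + 73.96] = ∠[73.6 + j5.16] = 4.01°
∠H(j0.6) = −4.01° = -4.01°

|H| = 0.0 dB, ∠H = -4.0°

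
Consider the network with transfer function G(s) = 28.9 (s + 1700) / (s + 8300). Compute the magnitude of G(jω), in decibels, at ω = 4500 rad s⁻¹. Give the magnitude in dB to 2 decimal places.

23.36 dB

|j4500 + 1700| = √(4500² + 1700²) = 4810
|j4500 + 8300| = √(4500² + 8300²) = 9441
|G(j4500)| = 28.9 × 4810 / 9441 = 14.725
20 log₁₀(14.725) = 23.361 dB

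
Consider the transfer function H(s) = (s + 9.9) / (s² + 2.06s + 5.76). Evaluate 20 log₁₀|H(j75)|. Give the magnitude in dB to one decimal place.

-37.4 dB

|j75 + 9.9| = √(75² + 9.9²) = 75.65
|(j75)² + 2.06(j75) + 5.76| = |-5619.2 + j154.5| = 5621
|H(j75)| = 1 × 75.65 / 5621 = 0.013458
20 log₁₀(0.013458) = -37.42 dB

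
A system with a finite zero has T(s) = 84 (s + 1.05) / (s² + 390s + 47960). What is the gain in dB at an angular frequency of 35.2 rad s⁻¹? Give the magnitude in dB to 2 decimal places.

-24.33 dB

|j35.2 + 1.05| = √(35.2² + 1.05²) = 35.22
|(j35.2)² + 390(j35.2) + 47960| = |46721 + j13728| = 4.87e+04
|T(j35.2)| = 84 × 35.22 / 4.87e+04 = 0.060747
20 log₁₀(0.060747) = -24.330 dB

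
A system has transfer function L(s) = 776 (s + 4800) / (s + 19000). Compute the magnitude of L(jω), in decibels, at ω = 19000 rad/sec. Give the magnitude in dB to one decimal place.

|j19000 + 4800| = √(19000² + 4800²) = 1.96e+04
|j19000 + 19000| = √(19000² + 19000²) = 2.687e+04
|L(j19000)| = 776 × 1.96e+04 / 2.687e+04 = 565.95
20 log₁₀(565.95) = 55.06 dB

55.1 dB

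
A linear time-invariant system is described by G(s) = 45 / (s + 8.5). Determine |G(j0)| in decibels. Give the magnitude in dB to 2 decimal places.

G(0) = 45 / 8.5 = 5.2941
20 log₁₀(5.2941) = 14.476 dB

14.48 dB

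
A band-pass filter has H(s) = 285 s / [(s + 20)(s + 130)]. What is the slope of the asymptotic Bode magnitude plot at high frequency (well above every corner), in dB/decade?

-20 dB/decade

With 1 zero and 2 poles, the high-frequency asymptotic slope is 20 × (1 − 2) = -20 dB/decade.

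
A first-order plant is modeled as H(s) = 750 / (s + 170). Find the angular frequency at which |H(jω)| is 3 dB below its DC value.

For a single-pole low-pass, the −3 dB point is at the pole: ω = 170 rad s⁻¹.

170 rad s⁻¹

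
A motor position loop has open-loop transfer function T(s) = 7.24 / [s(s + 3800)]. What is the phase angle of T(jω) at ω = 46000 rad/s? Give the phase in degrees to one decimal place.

∠(j46000 + 3800) = arctan(46000/3800) = 85.28°
∠(j46000) = 90.00°
∠T(j46000) = − (85.28° + 90.00°) = -175.28°

-175.3°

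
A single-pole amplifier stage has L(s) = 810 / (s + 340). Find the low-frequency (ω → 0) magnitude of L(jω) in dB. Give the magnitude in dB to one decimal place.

7.5 dB

L(0) = 810 / 340 = 2.3824
20 log₁₀(2.3824) = 7.54 dB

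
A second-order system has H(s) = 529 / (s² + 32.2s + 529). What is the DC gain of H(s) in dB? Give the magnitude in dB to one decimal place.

H(0) = 529 / 529 = 1
20 log₁₀(1) = 0.00 dB

0.0 dB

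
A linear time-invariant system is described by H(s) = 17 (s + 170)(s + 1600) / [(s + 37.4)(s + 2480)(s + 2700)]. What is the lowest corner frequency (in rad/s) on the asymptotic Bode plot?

37.4 rad/s

Break frequencies occur at each pole and zero magnitude: 37.4 rad/s, 170 rad/s, 1600 rad/s, 2480 rad/s, 2700 rad/s.
The lowest is 37.4 rad/s.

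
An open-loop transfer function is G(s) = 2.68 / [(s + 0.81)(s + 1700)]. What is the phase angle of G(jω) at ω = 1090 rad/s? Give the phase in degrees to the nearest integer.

∠(j1090 + 0.81) = arctan(1090/0.81) = 89.96°
∠(j1090 + 1700) = arctan(1090/1700) = 32.67°
∠G(j1090) = − (89.96° + 32.67°) = -122.62°

-123 deg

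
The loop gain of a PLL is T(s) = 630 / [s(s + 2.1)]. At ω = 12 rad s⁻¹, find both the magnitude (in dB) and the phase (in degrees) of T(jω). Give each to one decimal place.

|j12 + 2.1| = √(12² + 2.1²) = 12.18
|j12| = 12
|T(j12)| = 630 / (12.18 × 12) = 4.3095
20 log₁₀(4.3095) = 12.69 dB
∠(j12 + 2.1) = arctan(12/2.1) = 80.07°
∠(j12) = 90.00°
∠T(j12) = − (80.07° + 90.00°) = -170.07°

|T| = 12.7 dB, ∠T = -170.1 deg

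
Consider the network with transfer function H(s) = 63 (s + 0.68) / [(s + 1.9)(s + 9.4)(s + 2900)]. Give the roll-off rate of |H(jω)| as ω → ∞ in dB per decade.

-40 dB/decade

With 1 zero and 3 poles, the high-frequency asymptotic slope is 20 × (1 − 3) = -40 dB/decade.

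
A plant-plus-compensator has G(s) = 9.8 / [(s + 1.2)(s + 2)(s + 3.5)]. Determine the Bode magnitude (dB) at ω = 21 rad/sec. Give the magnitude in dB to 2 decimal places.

-59.68 dB

|j21 + 1.2| = √(21² + 1.2²) = 21.03
|j21 + 2| = √(21² + 2²) = 21.1
|j21 + 3.5| = √(21² + 3.5²) = 21.29
|G(j21)| = 9.8 / (21.03 × 21.1 × 21.29) = 0.0010374
20 log₁₀(0.0010374) = -59.681 dB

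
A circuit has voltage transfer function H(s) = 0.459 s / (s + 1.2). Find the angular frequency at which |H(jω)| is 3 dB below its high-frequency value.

1.2 rad/sec

For a single-pole high-pass, the −3 dB point is at the pole: ω = 1.2 rad/sec.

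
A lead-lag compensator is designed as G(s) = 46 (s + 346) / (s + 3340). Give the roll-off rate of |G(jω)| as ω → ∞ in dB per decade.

0 dB/decade

With 1 zero and 1 pole, the high-frequency asymptotic slope is 20 × (1 − 1) = 0 dB/decade.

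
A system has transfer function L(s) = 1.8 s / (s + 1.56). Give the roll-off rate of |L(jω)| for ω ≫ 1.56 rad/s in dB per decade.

With 1 zero and 1 pole, the high-frequency asymptotic slope is 20 × (1 − 1) = 0 dB/decade.

0 dB/decade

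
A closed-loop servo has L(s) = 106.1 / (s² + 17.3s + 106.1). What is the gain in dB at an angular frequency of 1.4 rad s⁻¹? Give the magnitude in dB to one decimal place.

-0.1 dB

|(j1.4)² + 17.3(j1.4) + 106.1| = |104.14 + j24.22| = 106.9
|L(j1.4)| = 106.1 / 106.9 = 0.99234
20 log₁₀(0.99234) = -0.07 dB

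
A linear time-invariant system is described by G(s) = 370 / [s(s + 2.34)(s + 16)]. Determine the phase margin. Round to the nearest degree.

Gain crossover: |G(jω)| = 1 at ω ≈ 4.44 rad/s.
∠G(j4.44) = −90° − arctan(4.44/2.34) − arctan(4.44/16) ≈ -167.72°
PM = 180° + (-167.72°) = 12.28°

12°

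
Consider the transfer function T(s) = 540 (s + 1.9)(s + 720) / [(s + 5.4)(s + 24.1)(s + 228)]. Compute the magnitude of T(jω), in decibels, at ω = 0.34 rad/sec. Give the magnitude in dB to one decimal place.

|j0.34 + 1.9| = √(0.34² + 1.9²) = 1.93
|j0.34 + 720| = √(0.34² + 720²) = 720
|j0.34 + 5.4| = √(0.34² + 5.4²) = 5.411
|j0.34 + 24.1| = √(0.34² + 24.1²) = 24.1
|j0.34 + 228| = √(0.34² + 228²) = 228
|T(j0.34)| = 540 × 1.93 × 720 / (5.411 × 24.1 × 228) = 25.239
20 log₁₀(25.239) = 28.04 dB

28.0 dB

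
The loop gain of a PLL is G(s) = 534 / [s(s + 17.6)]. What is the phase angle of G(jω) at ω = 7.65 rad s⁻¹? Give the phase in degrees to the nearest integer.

∠(j7.65 + 17.6) = arctan(7.65/17.6) = 23.49°
∠(j7.65) = 90.00°
∠G(j7.65) = − (23.49° + 90.00°) = -113.49°

-113°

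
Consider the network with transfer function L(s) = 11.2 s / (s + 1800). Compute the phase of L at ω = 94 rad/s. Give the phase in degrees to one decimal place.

87.0°

∠(j94) = 90.00°
∠(j94 + 1800) = arctan(94/1800) = 2.99°
∠L(j94) = 90.00° − 2.99° = 87.01°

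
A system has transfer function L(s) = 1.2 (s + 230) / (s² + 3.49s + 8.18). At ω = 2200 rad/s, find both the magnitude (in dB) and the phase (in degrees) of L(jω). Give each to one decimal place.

|j2200 + 230| = √(2200² + 230²) = 2212
|(j2200)² + 3.49(j2200) + 8.18| = |-4.84e+06 + j7678| = 4.84e+06
|L(j2200)| = 1.2 × 2212 / 4.84e+06 = 0.00054843
20 log₁₀(0.00054843) = -65.22 dB
∠(j2200 + 230) = arctan(2200/230) = 84.03°
∠[(j2200)² + 3.49(j2200) + 8.18] = ∠[-4.84e+06 + j7678] = 179.91°
∠L(j2200) = 84.03° − 179.91° = -95.88°

|L| = -65.2 dB, ∠L = -95.9°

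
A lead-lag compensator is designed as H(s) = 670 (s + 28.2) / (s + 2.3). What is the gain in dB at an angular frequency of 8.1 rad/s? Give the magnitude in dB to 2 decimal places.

|j8.1 + 28.2| = √(8.1² + 28.2²) = 29.34
|j8.1 + 2.3| = √(8.1² + 2.3²) = 8.42
|H(j8.1)| = 670 × 29.34 / 8.42 = 2334.6
20 log₁₀(2334.6) = 67.364 dB

67.36 dB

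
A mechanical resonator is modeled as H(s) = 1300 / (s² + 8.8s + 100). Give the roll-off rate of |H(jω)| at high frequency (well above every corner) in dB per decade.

With 0 zeros and 2 poles, the high-frequency asymptotic slope is 20 × (0 − 2) = -40 dB/decade.

-40 dB/decade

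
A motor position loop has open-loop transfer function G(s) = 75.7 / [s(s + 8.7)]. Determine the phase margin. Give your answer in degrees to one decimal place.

Gain crossover: |G(jω)| = 1 at ω ≈ 6.84 rad/sec.
∠G(j6.84) = −90° − arctan(6.84/8.7) ≈ -128.18°
PM = 180° + (-128.18°) = 51.82°

51.8°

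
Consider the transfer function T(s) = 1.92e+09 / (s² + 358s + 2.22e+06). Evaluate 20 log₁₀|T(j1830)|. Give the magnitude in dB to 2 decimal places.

|(j1830)² + 358(j1830) + 2.22e+06| = |-1.1289e+06 + j6.5514e+05| = 1.305e+06
|T(j1830)| = 1.92e+09 / 1.305e+06 = 1471
20 log₁₀(1471) = 63.352 dB

63.35 dB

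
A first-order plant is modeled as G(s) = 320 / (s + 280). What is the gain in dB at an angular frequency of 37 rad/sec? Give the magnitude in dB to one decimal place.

1.1 dB

|j37 + 280| = √(37² + 280²) = 282.4
|G(j37)| = 320 / 282.4 = 1.133
20 log₁₀(1.133) = 1.08 dB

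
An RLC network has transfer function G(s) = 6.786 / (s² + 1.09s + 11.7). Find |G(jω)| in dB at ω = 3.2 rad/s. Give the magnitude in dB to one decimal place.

|(j3.2)² + 1.09(j3.2) + 11.7| = |1.46 + j3.488| = 3.781
|G(j3.2)| = 6.786 / 3.781 = 1.7947
20 log₁₀(1.7947) = 5.08 dB

5.1 dB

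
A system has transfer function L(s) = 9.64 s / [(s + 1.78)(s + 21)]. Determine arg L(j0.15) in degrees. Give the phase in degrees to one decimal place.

∠(j0.15) = 90.00°
∠(j0.15 + 1.78) = arctan(0.15/1.78) = 4.82°
∠(j0.15 + 21) = arctan(0.15/21) = 0.41°
∠L(j0.15) = 90.00° − (4.82° + 0.41°) = 84.77°

84.8°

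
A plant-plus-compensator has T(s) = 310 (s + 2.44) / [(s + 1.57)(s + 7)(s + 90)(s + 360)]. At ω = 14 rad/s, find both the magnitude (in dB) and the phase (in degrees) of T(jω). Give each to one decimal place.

|T| = -64.3 dB, ∠T = -78.0 deg

|j14 + 2.44| = √(14² + 2.44²) = 14.21
|j14 + 1.57| = √(14² + 1.57²) = 14.09
|j14 + 7| = √(14² + 7²) = 15.65
|j14 + 90| = √(14² + 90²) = 91.08
|j14 + 360| = √(14² + 360²) = 360.3
|T(j14)| = 310 × 14.21 / (14.09 × 15.65 × 91.08 × 360.3) = 0.00060883
20 log₁₀(0.00060883) = -64.31 dB
∠(j14 + 2.44) = arctan(14/2.44) = 80.11°
∠(j14 + 1.57) = arctan(14/1.57) = 83.60°
∠(j14 + 7) = arctan(14/7) = 63.43°
∠(j14 + 90) = arctan(14/90) = 8.84°
∠(j14 + 360) = arctan(14/360) = 2.23°
∠T(j14) = 80.11° − (83.60° + 63.43° + 8.84° + 2.23°) = -77.99°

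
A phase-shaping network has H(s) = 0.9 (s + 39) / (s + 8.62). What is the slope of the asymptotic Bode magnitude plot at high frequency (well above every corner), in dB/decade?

With 1 zero and 1 pole, the high-frequency asymptotic slope is 20 × (1 − 1) = 0 dB/decade.

0 dB/decade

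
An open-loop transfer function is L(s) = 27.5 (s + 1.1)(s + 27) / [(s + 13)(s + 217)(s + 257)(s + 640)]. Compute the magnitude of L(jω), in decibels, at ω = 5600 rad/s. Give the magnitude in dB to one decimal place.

|j5600 + 1.1| = √(5600² + 1.1²) = 5600
|j5600 + 27| = √(5600² + 27²) = 5600
|j5600 + 13| = √(5600² + 13²) = 5600
|j5600 + 217| = √(5600² + 217²) = 5604
|j5600 + 257| = √(5600² + 257²) = 5606
|j5600 + 640| = √(5600² + 640²) = 5636
|L(j5600)| = 27.5 × 5600 × 5600 / (5600 × 5604 × 5606 × 5636) = 8.6968e-07
20 log₁₀(8.6968e-07) = -121.21 dB

-121.2 dB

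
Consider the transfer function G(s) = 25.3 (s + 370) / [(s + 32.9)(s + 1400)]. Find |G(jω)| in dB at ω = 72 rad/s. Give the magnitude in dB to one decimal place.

|j72 + 370| = √(72² + 370²) = 376.9
|j72 + 32.9| = √(72² + 32.9²) = 79.16
|j72 + 1400| = √(72² + 1400²) = 1402
|G(j72)| = 25.3 × 376.9 / (79.16 × 1402) = 0.085937
20 log₁₀(0.085937) = -21.32 dB

-21.3 dB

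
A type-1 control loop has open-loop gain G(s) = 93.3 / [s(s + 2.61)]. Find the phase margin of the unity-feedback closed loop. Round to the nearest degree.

Gain crossover: |G(jω)| = 1 at ω ≈ 9.48 rad/sec.
∠G(j9.48) = −90° − arctan(9.48/2.61) ≈ -164.61°
PM = 180° + (-164.61°) = 15.39°

15 deg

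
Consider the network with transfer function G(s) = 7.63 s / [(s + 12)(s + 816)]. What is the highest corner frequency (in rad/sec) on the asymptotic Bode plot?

816 rad/sec

Break frequencies occur at each pole and zero magnitude: 12 rad/sec, 816 rad/sec.
The highest is 816 rad/sec.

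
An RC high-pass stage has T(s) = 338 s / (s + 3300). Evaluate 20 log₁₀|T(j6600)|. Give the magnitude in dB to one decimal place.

|j6600| = 6600
|j6600 + 3300| = √(6600² + 3300²) = 7379
|T(j6600)| = 338 × 6600 / 7379 = 302.32
20 log₁₀(302.32) = 49.61 dB

49.6 dB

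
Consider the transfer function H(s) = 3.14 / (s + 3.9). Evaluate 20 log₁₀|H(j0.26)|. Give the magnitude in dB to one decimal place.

|j0.26 + 3.9| = √(0.26² + 3.9²) = 3.909
|H(j0.26)| = 3.14 / 3.909 = 0.80334
20 log₁₀(0.80334) = -1.90 dB

-1.9 dB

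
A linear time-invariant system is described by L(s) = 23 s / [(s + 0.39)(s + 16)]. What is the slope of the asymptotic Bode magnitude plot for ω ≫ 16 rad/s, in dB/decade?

-20 dB/decade

With 1 zero and 2 poles, the high-frequency asymptotic slope is 20 × (1 − 2) = -20 dB/decade.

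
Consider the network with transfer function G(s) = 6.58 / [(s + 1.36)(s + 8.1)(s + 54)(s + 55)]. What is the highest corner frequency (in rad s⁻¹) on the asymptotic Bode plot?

55 rad s⁻¹

Break frequencies occur at each pole and zero magnitude: 1.36 rad s⁻¹, 8.1 rad s⁻¹, 54 rad s⁻¹, 55 rad s⁻¹.
The highest is 55 rad s⁻¹.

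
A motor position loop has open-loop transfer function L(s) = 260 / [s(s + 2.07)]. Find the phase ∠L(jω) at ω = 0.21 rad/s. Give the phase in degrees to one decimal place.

-95.8°

∠(j0.21 + 2.07) = arctan(0.21/2.07) = 5.79°
∠(j0.21) = 90.00°
∠L(j0.21) = − (5.79° + 90.00°) = -95.79°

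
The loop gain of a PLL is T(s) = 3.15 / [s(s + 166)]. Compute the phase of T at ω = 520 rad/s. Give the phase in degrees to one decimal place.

-162.3°

∠(j520 + 166) = arctan(520/166) = 72.30°
∠(j520) = 90.00°
∠T(j520) = − (72.30° + 90.00°) = -162.30°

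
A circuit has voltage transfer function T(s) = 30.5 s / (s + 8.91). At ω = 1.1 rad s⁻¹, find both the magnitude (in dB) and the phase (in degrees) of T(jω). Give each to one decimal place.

|j1.1| = 1.1
|j1.1 + 8.91| = √(1.1² + 8.91²) = 8.978
|T(j1.1)| = 30.5 × 1.1 / 8.978 = 3.7371
20 log₁₀(3.7371) = 11.45 dB
∠(j1.1) = 90.00°
∠(j1.1 + 8.91) = arctan(1.1/8.91) = 7.04°
∠T(j1.1) = 90.00° − 7.04° = 82.96°

|T| = 11.5 dB, ∠T = 83.0 deg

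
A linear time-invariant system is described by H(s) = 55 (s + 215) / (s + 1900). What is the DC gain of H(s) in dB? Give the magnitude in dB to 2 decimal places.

H(0) = 55 × 215 / 1900 = 6.2237
20 log₁₀(6.2237) = 15.881 dB

15.88 dB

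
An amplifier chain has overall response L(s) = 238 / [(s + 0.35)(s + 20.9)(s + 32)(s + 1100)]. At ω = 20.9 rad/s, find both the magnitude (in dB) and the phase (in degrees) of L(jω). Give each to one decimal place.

|j20.9 + 0.35| = √(20.9² + 0.35²) = 20.9
|j20.9 + 20.9| = √(20.9² + 20.9²) = 29.56
|j20.9 + 32| = √(20.9² + 32²) = 38.22
|j20.9 + 1100| = √(20.9² + 1100²) = 1100
|L(j20.9)| = 238 / (20.9 × 29.56 × 38.22 × 1100) = 9.161e-06
20 log₁₀(9.161e-06) = -100.76 dB
∠(j20.9 + 0.35) = arctan(20.9/0.35) = 89.04°
∠(j20.9 + 20.9) = arctan(20.9/20.9) = 45.00°
∠(j20.9 + 32) = arctan(20.9/32) = 33.15°
∠(j20.9 + 1100) = arctan(20.9/1100) = 1.09°
∠L(j20.9) = − (89.04° + 45.00° + 33.15° + 1.09°) = -168.28°

|L| = -100.8 dB, ∠L = -168.3°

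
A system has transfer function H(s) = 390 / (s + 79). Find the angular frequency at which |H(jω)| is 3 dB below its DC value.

79 rad s⁻¹

For a single-pole low-pass, the −3 dB point is at the pole: ω = 79 rad s⁻¹.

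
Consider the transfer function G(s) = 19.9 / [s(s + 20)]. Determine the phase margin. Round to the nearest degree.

87°

Gain crossover: |G(jω)| = 1 at ω ≈ 0.994 rad/s.
∠G(j0.994) = −90° − arctan(0.994/20) ≈ -92.84°
PM = 180° + (-92.84°) = 87.16°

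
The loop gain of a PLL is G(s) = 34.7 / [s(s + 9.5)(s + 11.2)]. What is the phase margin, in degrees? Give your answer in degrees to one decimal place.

Gain crossover: |G(jω)| = 1 at ω ≈ 0.326 rad/sec.
∠G(j0.326) = −90° − arctan(0.326/9.5) − arctan(0.326/11.2) ≈ -93.63°
PM = 180° + (-93.63°) = 86.37°

86.4 deg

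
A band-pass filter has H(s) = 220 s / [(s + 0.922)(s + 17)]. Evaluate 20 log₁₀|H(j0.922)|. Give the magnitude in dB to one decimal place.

19.2 dB

|j0.922| = 0.922
|j0.922 + 0.922| = √(0.922² + 0.922²) = 1.304
|j0.922 + 17| = √(0.922² + 17²) = 17.02
|H(j0.922)| = 220 × 0.922 / (1.304 × 17.02) = 9.1374
20 log₁₀(9.1374) = 19.22 dB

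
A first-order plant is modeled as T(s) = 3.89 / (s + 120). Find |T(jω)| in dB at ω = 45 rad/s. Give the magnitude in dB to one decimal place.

-30.4 dB

|j45 + 120| = √(45² + 120²) = 128.2
|T(j45)| = 3.89 / 128.2 = 0.030353
20 log₁₀(0.030353) = -30.36 dB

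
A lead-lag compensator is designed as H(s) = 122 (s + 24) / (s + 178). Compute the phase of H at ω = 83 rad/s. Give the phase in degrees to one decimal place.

∠(j83 + 24) = arctan(83/24) = 73.87°
∠(j83 + 178) = arctan(83/178) = 25.00°
∠H(j83) = 73.87° − 25.00° = 48.87°

48.9 deg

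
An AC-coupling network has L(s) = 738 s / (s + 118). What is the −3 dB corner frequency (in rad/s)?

118 rad/s

For a single-pole high-pass, the −3 dB point is at the pole: ω = 118 rad/s.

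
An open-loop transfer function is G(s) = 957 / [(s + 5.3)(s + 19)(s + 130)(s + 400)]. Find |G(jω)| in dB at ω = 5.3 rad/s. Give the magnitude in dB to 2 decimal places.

-78.11 dB

|j5.3 + 5.3| = √(5.3² + 5.3²) = 7.495
|j5.3 + 19| = √(5.3² + 19²) = 19.73
|j5.3 + 130| = √(5.3² + 130²) = 130.1
|j5.3 + 400| = √(5.3² + 400²) = 400
|G(j5.3)| = 957 / (7.495 × 19.73 × 130.1 × 400) = 0.00012436
20 log₁₀(0.00012436) = -78.106 dB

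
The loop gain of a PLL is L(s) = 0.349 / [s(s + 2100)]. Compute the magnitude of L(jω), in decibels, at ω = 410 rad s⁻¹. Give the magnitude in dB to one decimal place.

-128.0 dB

|j410 + 2100| = √(410² + 2100²) = 2140
|j410| = 410
|L(j410)| = 0.349 / (2140 × 410) = 3.9783e-07
20 log₁₀(3.9783e-07) = -128.01 dB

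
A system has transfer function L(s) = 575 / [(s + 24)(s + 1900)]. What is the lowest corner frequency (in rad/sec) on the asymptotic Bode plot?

24 rad/sec

Break frequencies occur at each pole and zero magnitude: 24 rad/sec, 1900 rad/sec.
The lowest is 24 rad/sec.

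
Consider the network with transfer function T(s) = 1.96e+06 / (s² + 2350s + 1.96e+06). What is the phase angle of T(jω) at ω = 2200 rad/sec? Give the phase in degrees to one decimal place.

∠[(j2200)² + 2350(j2200) + 1.96e+06] = ∠[-2.88e+06 + j5.17e+06] = 119.12°
∠T(j2200) = −119.12° = -119.12°

-119.1°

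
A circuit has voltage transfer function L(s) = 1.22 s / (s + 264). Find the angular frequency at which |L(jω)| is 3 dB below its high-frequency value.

For a single-pole high-pass, the −3 dB point is at the pole: ω = 264 rad/sec.

264 rad/sec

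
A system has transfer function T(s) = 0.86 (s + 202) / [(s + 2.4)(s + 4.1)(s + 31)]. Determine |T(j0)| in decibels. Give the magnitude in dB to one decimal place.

T(0) = 0.86 × 202 / (2.4 × 4.1 × 31) = 0.5695
20 log₁₀(0.5695) = -4.89 dB

-4.9 dB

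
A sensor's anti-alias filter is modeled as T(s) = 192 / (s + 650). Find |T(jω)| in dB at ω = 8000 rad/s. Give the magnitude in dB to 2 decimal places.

|j8000 + 650| = √(8000² + 650²) = 8026
|T(j8000)| = 192 / 8026 = 0.023921
20 log₁₀(0.023921) = -32.424 dB

-32.42 dB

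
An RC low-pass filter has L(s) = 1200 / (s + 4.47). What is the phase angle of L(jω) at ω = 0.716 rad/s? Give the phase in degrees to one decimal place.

-9.1°

∠(j0.716 + 4.47) = arctan(0.716/4.47) = 9.10°
∠L(j0.716) = −9.10° = -9.10°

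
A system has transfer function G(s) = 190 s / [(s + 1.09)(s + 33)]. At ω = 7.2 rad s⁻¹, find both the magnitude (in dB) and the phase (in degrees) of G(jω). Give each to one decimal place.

|j7.2| = 7.2
|j7.2 + 1.09| = √(7.2² + 1.09²) = 7.282
|j7.2 + 33| = √(7.2² + 33²) = 33.78
|G(j7.2)| = 190 × 7.2 / (7.282 × 33.78) = 5.5619
20 log₁₀(5.5619) = 14.90 dB
∠(j7.2) = 90.00°
∠(j7.2 + 1.09) = arctan(7.2/1.09) = 81.39°
∠(j7.2 + 33) = arctan(7.2/33) = 12.31°
∠G(j7.2) = 90.00° − (81.39° + 12.31°) = -3.70°

|G| = 14.9 dB, ∠G = -3.7°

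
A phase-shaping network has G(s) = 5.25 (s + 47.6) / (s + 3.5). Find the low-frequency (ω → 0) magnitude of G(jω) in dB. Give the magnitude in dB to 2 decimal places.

37.07 dB

G(0) = 5.25 × 47.6 / 3.5 = 71.4
20 log₁₀(71.4) = 37.074 dB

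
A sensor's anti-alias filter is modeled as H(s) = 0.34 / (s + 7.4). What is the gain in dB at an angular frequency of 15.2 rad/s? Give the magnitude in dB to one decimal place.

-33.9 dB

|j15.2 + 7.4| = √(15.2² + 7.4²) = 16.91
|H(j15.2)| = 0.34 / 16.91 = 0.020112
20 log₁₀(0.020112) = -33.93 dB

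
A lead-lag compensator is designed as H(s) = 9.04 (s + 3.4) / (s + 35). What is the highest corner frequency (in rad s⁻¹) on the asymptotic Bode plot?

35 rad s⁻¹

Break frequencies occur at each pole and zero magnitude: 3.4 rad s⁻¹, 35 rad s⁻¹.
The highest is 35 rad s⁻¹.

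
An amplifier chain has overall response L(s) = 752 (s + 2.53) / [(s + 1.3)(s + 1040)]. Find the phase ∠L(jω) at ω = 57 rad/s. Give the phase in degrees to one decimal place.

-4.4°

∠(j57 + 2.53) = arctan(57/2.53) = 87.46°
∠(j57 + 1.3) = arctan(57/1.3) = 88.69°
∠(j57 + 1040) = arctan(57/1040) = 3.14°
∠L(j57) = 87.46° − (88.69° + 3.14°) = -4.37°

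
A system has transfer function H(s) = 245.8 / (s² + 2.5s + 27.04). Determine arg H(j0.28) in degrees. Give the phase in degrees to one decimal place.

∠[(j0.28)² + 2.5(j0.28) + 27.04] = ∠[26.962 + j0.7] = 1.49°
∠H(j0.28) = −1.49° = -1.49°

-1.5 deg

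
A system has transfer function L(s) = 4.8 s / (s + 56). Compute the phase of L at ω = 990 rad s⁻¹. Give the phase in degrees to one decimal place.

3.2°

∠(j990) = 90.00°
∠(j990 + 56) = arctan(990/56) = 86.76°
∠L(j990) = 90.00° − 86.76° = 3.24°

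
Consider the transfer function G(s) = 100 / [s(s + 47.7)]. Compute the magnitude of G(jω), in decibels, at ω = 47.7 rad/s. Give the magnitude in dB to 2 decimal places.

|j47.7 + 47.7| = √(47.7² + 47.7²) = 67.46
|j47.7| = 47.7
|G(j47.7)| = 100 / (67.46 × 47.7) = 0.031078
20 log₁₀(0.031078) = -30.151 dB

-30.15 dB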